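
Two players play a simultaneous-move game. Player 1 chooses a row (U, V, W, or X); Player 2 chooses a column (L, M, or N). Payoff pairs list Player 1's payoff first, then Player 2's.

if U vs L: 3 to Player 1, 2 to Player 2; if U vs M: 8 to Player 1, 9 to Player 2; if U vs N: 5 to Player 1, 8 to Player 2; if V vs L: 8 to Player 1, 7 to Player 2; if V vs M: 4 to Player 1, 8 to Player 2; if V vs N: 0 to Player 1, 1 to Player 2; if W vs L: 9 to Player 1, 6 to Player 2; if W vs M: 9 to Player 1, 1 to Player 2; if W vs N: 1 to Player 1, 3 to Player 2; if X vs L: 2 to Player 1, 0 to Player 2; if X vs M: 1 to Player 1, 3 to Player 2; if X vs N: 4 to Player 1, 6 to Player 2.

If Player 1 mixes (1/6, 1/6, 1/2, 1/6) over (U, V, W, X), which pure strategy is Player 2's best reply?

Compute Player 2's expected payoff from each pure strategy against the given mix.
L: (1/6)·2 + (1/6)·7 + (1/2)·6 + (1/6)·0 = 9/2
M: (1/6)·9 + (1/6)·8 + (1/2)·1 + (1/6)·3 = 23/6
N: (1/6)·8 + (1/6)·1 + (1/2)·3 + (1/6)·6 = 4
Highest expected payoff is 9/2, from L.

L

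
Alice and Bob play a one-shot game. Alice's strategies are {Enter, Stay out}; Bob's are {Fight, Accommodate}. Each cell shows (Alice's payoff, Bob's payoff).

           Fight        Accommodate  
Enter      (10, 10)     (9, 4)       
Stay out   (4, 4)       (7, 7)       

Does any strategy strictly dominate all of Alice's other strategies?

A strategy is strictly dominant if it gives Alice a strictly higher payoff than every other strategy, against every choice by the opponent.
Enter strictly dominates: vs Fight: 10 > 4; vs Accommodate: 9 > 7.

Enter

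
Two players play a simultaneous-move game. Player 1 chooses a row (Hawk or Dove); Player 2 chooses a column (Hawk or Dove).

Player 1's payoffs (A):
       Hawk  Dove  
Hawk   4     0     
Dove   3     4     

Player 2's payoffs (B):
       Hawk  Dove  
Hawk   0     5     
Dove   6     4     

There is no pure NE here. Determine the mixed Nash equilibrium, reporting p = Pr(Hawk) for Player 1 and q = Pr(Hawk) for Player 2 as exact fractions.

p = 2/7, q = 4/5

Each player's mixing probability is pinned down by making the *other* player indifferent.
Player 2 indifferent between Hawk and Dove: p·0 + (1−p)·6 = p·5 + (1−p)·4 ⟹ 6 + (-6)p = 4 + 1p ⟹ p = 2/7.
Player 1 indifferent between Hawk and Dove: q·4 + (1−q)·0 = q·3 + (1−q)·4 ⟹ 0 + 4q = 4 + (-1)q ⟹ q = 4/5.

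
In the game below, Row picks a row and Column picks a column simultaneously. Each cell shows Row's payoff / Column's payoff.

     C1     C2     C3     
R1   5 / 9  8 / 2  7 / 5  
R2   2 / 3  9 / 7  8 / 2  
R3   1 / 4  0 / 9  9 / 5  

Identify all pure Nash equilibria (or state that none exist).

A profile is a Nash equilibrium when each player is best-responding to the other.
Row's best responses — vs C1: R1 (payoff 5); vs C2: R2 (payoff 9); vs C3: R3 (payoff 9).
Column's best responses — vs R1: C1 (payoff 9); vs R2: C2 (payoff 7); vs R3: C2 (payoff 9).
Mutual best responses occur at (R1, C1) and (R2, C2); at each, neither player gains by switching.

(R1, C1) and (R2, C2)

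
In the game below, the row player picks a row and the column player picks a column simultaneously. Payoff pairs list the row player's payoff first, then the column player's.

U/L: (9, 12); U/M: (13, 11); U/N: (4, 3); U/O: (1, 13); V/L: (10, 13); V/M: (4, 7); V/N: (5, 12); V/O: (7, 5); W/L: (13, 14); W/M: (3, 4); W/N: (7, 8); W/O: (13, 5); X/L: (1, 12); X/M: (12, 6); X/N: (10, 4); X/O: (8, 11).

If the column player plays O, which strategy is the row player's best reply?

W

With the column player fixed at O, the row player's payoffs are: U → 1, V → 7, W → 13, X → 8.
The maximum is 13, achieved by W.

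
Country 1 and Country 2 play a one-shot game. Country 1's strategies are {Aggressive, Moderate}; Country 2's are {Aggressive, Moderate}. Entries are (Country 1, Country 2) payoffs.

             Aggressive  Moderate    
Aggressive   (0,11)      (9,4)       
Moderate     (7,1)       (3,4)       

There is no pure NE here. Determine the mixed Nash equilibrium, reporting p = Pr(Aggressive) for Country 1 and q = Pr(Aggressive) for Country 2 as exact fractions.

Each player's mixing probability is pinned down by making the *other* player indifferent.
Country 2 indifferent between Aggressive and Moderate: p·11 + (1−p)·1 = p·4 + (1−p)·4 ⟹ 1 + 10p = 4 + 0p ⟹ p = 3/10.
Country 1 indifferent between Aggressive and Moderate: q·0 + (1−q)·9 = q·7 + (1−q)·3 ⟹ 9 + (-9)q = 3 + 4q ⟹ q = 6/13.

p = 3/10, q = 6/13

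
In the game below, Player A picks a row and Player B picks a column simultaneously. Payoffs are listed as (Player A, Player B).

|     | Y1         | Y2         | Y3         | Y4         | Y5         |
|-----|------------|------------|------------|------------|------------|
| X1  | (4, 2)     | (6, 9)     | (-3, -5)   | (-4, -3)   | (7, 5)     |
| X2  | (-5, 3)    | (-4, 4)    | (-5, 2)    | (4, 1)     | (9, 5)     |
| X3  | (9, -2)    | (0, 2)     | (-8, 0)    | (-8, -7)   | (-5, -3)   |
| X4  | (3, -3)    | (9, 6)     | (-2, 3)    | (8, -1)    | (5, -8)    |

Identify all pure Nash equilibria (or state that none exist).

(X2, Y5) and (X4, Y2)

Check mutual best responses: a cell is a NE iff neither player can gain by unilaterally deviating.
Player A's best responses — vs Y1: X3 (payoff 9); vs Y2: X4 (payoff 9); vs Y3: X4 (payoff -2); vs Y4: X4 (payoff 8); vs Y5: X2 (payoff 9).
Player B's best responses — vs X1: Y2 (payoff 9); vs X2: Y5 (payoff 5); vs X3: Y2 (payoff 2); vs X4: Y2 (payoff 6).
Mutual best responses occur at (X2, Y5) and (X4, Y2); at each, neither player gains by switching.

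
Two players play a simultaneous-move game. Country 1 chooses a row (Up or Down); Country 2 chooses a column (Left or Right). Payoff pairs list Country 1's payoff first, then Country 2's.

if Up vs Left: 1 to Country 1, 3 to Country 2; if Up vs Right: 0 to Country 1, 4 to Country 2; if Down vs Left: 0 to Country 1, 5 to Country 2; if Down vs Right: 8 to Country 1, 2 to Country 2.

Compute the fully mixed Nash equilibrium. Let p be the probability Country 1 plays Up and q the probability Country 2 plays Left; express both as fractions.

Each player's mixing probability is pinned down by making the *other* player indifferent.
Country 2 indifferent between Left and Right: p·3 + (1−p)·5 = p·4 + (1−p)·2 ⟹ 5 + (-2)p = 2 + 2p ⟹ p = 3/4.
Country 1 indifferent between Up and Down: q·1 + (1−q)·0 = q·0 + (1−q)·8 ⟹ 0 + 1q = 8 + (-8)q ⟹ q = 8/9.

p = 3/4, q = 8/9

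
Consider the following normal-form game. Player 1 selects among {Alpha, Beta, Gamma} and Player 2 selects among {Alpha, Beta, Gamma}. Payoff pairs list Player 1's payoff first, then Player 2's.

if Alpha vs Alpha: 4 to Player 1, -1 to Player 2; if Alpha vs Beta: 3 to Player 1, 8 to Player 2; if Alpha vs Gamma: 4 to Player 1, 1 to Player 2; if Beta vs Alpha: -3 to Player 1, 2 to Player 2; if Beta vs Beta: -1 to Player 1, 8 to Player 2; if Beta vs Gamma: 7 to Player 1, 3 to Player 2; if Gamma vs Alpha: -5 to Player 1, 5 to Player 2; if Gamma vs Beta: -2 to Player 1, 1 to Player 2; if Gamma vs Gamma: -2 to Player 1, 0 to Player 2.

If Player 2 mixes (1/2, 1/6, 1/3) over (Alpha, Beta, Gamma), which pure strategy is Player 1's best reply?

Alpha

Player 1's best reply maximizes expected payoff against the mix.
Alpha: (1/2)·4 + (1/6)·3 + (1/3)·4 = 23/6
Beta: (1/2)·(-3) + (1/6)·(-1) + (1/3)·7 = 2/3
Gamma: (1/2)·(-5) + (1/6)·(-2) + (1/3)·(-2) = -7/2
Highest expected payoff is 23/6, from Alpha.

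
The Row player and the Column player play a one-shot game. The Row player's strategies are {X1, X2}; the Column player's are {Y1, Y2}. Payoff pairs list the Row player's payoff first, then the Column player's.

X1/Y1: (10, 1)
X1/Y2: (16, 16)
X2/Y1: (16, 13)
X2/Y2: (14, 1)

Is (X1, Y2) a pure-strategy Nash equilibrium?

Holding the Column player at Y2: the Row player gets 16 from X1, versus 14 from X2. No profitable deviation for the Row player.
Holding the Row player at X1: the Column player gets 16 from Y2, versus 1 from Y1. No profitable deviation for the Column player either.

Yes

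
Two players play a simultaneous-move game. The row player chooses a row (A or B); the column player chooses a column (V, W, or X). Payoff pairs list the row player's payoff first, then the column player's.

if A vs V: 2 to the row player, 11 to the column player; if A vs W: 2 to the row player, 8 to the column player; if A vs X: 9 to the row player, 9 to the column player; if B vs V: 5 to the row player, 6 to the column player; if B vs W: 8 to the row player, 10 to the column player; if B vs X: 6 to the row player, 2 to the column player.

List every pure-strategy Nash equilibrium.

(B, W)

A profile is a Nash equilibrium when each player is best-responding to the other.
The row player's best responses — vs V: B (payoff 5); vs W: B (payoff 8); vs X: A (payoff 9).
The column player's best responses — vs A: V (payoff 11); vs B: W (payoff 10).
The only mutual best response is (B, W); neither player gains by switching there.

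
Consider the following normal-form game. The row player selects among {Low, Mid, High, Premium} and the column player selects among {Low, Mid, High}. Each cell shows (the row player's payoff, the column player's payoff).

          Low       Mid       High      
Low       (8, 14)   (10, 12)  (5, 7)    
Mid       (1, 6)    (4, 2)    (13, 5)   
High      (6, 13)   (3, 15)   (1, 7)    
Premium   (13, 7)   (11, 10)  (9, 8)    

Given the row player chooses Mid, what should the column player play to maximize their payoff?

Low

With the row player fixed at Mid, the column player's payoffs are: Low → 6, Mid → 2, High → 5.
The maximum is 6, achieved by Low.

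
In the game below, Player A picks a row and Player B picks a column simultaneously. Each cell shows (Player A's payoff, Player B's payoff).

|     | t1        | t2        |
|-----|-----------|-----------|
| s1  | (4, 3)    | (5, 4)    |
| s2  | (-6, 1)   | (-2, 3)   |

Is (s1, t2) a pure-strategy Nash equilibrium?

Yes

Holding Player B at t2: Player A gets 5 from s1, versus -2 from s2. No profitable deviation for Player A.
Holding Player A at s1: Player B gets 4 from t2, versus 3 from t1. No profitable deviation for Player B either.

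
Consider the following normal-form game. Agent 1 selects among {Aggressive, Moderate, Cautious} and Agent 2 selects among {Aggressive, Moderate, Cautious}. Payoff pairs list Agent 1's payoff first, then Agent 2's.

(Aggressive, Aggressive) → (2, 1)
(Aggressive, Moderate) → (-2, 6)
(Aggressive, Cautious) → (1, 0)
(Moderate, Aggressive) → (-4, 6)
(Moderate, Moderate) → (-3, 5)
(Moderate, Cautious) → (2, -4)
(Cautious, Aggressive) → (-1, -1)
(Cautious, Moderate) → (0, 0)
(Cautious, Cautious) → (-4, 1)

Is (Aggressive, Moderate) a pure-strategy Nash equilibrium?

Holding Agent 2 at Moderate: Agent 1 gets -2 from Aggressive but could get 0 by switching to Cautious. Agent 1 has a profitable deviation.

No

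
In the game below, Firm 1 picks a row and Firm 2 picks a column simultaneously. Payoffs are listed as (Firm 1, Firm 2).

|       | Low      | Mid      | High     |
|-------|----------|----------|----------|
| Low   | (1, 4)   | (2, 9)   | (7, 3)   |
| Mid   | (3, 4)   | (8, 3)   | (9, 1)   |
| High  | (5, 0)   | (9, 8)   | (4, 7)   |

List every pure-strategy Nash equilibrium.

Check mutual best responses: a cell is a NE iff neither player can gain by unilaterally deviating.
Firm 1's best responses — vs Low: High (payoff 5); vs Mid: High (payoff 9); vs High: Mid (payoff 9).
Firm 2's best responses — vs Low: Mid (payoff 9); vs Mid: Low (payoff 4); vs High: Mid (payoff 8).
The only mutual best response is (High, Mid); neither player gains by switching there.

(High, Mid)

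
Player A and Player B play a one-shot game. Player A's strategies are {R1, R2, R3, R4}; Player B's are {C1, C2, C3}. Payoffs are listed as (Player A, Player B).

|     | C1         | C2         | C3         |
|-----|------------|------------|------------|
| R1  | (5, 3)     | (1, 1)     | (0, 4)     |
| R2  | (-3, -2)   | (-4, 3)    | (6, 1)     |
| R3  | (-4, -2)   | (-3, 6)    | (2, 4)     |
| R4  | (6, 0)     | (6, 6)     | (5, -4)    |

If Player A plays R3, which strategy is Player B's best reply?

With Player A fixed at R3, Player B's payoffs are: C1 → -2, C2 → 6, C3 → 4.
The maximum is 6, achieved by C2.

C2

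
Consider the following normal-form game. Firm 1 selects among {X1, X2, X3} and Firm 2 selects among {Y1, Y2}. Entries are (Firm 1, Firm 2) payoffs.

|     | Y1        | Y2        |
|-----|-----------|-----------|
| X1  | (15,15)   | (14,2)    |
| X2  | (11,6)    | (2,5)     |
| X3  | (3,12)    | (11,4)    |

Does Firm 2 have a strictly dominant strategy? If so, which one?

Check whether one of Firm 2's strategies beats all alternatives regardless of what the opponent does.
Y1 strictly dominates: vs X1: 15 > 2; vs X2: 6 > 5; vs X3: 12 > 4.

Y1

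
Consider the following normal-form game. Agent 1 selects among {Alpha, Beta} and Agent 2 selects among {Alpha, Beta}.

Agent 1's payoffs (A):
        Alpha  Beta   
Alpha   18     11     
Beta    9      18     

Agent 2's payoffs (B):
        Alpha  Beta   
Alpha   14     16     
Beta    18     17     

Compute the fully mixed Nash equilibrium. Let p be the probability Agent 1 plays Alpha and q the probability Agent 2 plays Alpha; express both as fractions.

p = 1/3, q = 7/16

In a mixed NE each player is indifferent between their pure strategies, so the opponent's mix sets the indifference.
Agent 2 indifferent between Alpha and Beta: p·14 + (1−p)·18 = p·16 + (1−p)·17 ⟹ 18 + (-4)p = 17 + (-1)p ⟹ p = 1/3.
Agent 1 indifferent between Alpha and Beta: q·18 + (1−q)·11 = q·9 + (1−q)·18 ⟹ 11 + 7q = 18 + (-9)q ⟹ q = 7/16.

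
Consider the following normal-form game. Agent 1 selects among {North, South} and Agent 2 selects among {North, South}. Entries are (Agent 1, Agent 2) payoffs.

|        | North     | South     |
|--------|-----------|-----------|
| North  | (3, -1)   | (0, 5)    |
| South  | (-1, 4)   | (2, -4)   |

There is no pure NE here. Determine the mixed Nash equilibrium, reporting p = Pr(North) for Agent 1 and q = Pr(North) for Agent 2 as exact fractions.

Each player's mixing probability is pinned down by making the *other* player indifferent.
Agent 2 indifferent between North and South: p·(-1) + (1−p)·4 = p·5 + (1−p)·(-4) ⟹ 4 + (-5)p = (-4) + 9p ⟹ p = 4/7.
Agent 1 indifferent between North and South: q·3 + (1−q)·0 = q·(-1) + (1−q)·2 ⟹ 0 + 3q = 2 + (-3)q ⟹ q = 1/3.

p = 4/7, q = 1/3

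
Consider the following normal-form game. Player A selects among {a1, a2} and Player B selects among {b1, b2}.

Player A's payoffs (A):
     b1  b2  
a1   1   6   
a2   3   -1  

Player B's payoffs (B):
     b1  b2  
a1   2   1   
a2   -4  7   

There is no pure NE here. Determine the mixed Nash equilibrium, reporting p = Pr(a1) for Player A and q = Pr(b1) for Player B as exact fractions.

Each player's mixing probability is pinned down by making the *other* player indifferent.
Player B indifferent between b1 and b2: p·2 + (1−p)·(-4) = p·1 + (1−p)·7 ⟹ (-4) + 6p = 7 + (-6)p ⟹ p = 11/12.
Player A indifferent between a1 and a2: q·1 + (1−q)·6 = q·3 + (1−q)·(-1) ⟹ 6 + (-5)q = (-1) + 4q ⟹ q = 7/9.

p = 11/12, q = 7/9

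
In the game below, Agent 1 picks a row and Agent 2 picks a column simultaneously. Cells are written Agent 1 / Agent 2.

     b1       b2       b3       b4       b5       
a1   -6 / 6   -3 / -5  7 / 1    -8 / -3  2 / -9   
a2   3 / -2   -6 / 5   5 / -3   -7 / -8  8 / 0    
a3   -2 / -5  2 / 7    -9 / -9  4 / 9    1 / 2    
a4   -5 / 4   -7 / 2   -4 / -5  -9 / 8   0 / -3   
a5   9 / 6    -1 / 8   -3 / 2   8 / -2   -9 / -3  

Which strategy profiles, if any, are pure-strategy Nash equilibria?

Find each player's best response to every opponent strategy; NE are the intersections.
Agent 1's best responses — vs b1: a5 (payoff 9); vs b2: a3 (payoff 2); vs b3: a1 (payoff 7); vs b4: a5 (payoff 8); vs b5: a2 (payoff 8).
Agent 2's best responses — vs a1: b1 (payoff 6); vs a2: b2 (payoff 5); vs a3: b4 (payoff 9); vs a4: b4 (payoff 8); vs a5: b2 (payoff 8).
No cell has both players best-responding. For instance, Agent 1's best reply to b5 is a2, but against a2 Agent 2 prefers b2 over b5.

No pure-strategy Nash equilibrium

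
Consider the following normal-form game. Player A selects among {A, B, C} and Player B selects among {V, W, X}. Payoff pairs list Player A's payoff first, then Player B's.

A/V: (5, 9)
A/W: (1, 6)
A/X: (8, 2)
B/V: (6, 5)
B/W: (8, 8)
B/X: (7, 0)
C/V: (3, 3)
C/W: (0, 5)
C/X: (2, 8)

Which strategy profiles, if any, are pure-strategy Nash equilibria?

(B, W)

Check mutual best responses: a cell is a NE iff neither player can gain by unilaterally deviating.
Player A's best responses — vs V: B (payoff 6); vs W: B (payoff 8); vs X: A (payoff 8).
Player B's best responses — vs A: V (payoff 9); vs B: W (payoff 8); vs C: X (payoff 8).
The only mutual best response is (B, W); neither player gains by switching there.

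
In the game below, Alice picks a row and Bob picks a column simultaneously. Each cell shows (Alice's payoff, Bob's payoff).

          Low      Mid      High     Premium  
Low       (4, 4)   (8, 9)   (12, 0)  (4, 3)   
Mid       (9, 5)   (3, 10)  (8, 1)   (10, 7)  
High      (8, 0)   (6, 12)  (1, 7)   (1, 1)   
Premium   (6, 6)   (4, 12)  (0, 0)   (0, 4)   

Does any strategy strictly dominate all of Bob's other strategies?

Mid

Check whether one of Bob's strategies beats all alternatives regardless of what the opponent does.
Mid strictly dominates: vs Low: 9 > each of {4, 0, 3}; vs Mid: 10 > each of {5, 1, 7}; vs High: 12 > each of {0, 7, 1}; vs Premium: 12 > each of {6, 0, 4}.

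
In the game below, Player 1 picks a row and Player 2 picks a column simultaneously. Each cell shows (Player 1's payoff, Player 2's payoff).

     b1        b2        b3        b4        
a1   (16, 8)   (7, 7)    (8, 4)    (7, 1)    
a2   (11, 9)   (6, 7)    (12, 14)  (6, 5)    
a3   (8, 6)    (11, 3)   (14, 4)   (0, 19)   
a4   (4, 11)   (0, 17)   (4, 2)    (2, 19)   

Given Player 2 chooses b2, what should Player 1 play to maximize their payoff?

a3

With Player 2 fixed at b2, Player 1's payoffs are: a1 → 7, a2 → 6, a3 → 11, a4 → 0.
The maximum is 11, achieved by a3.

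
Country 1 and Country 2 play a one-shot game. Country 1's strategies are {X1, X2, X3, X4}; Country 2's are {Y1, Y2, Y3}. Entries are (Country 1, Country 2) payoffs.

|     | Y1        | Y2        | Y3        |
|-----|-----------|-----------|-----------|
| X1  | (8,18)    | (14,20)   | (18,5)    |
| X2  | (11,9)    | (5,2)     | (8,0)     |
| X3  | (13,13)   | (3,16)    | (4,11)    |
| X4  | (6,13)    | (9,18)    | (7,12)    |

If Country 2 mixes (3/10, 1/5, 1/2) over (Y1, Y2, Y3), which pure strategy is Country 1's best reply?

X1

Country 1's best reply maximizes expected payoff against the mix.
X1: (3/10)·8 + (1/5)·14 + (1/2)·18 = 71/5
X2: (3/10)·11 + (1/5)·5 + (1/2)·8 = 83/10
X3: (3/10)·13 + (1/5)·3 + (1/2)·4 = 13/2
X4: (3/10)·6 + (1/5)·9 + (1/2)·7 = 71/10
Highest expected payoff is 71/5, from X1.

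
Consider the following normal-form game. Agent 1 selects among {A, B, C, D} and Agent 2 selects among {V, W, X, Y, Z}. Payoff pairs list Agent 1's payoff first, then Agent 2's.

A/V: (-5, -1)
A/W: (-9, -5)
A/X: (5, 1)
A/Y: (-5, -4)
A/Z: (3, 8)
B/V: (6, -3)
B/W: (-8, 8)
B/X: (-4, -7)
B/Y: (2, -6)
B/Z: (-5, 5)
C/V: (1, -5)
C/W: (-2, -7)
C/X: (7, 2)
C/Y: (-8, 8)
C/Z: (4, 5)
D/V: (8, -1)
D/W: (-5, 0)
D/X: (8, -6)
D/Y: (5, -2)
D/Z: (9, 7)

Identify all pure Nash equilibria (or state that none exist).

Find each player's best response to every opponent strategy; NE are the intersections.
Agent 1's best responses — vs V: D (payoff 8); vs W: C (payoff -2); vs X: D (payoff 8); vs Y: D (payoff 5); vs Z: D (payoff 9).
Agent 2's best responses — vs A: Z (payoff 8); vs B: W (payoff 8); vs C: Y (payoff 8); vs D: Z (payoff 7).
The only mutual best response is (D, Z); neither player gains by switching there.

(D, Z)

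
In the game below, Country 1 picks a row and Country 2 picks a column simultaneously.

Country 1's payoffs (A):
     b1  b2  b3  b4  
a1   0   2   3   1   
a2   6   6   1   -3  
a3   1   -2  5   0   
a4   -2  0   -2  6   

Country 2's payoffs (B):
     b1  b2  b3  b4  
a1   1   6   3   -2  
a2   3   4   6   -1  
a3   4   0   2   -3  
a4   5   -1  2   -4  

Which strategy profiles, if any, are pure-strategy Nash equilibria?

A profile is a Nash equilibrium when each player is best-responding to the other.
Country 1's best responses — vs b1: a2 (payoff 6); vs b2: a2 (payoff 6); vs b3: a3 (payoff 5); vs b4: a4 (payoff 6).
Country 2's best responses — vs a1: b2 (payoff 6); vs a2: b3 (payoff 6); vs a3: b1 (payoff 4); vs a4: b1 (payoff 5).
No cell has both players best-responding. For instance, Country 1's best reply to b4 is a4, but against a4 Country 2 prefers b1 over b4.

There is no pure-strategy Nash equilibrium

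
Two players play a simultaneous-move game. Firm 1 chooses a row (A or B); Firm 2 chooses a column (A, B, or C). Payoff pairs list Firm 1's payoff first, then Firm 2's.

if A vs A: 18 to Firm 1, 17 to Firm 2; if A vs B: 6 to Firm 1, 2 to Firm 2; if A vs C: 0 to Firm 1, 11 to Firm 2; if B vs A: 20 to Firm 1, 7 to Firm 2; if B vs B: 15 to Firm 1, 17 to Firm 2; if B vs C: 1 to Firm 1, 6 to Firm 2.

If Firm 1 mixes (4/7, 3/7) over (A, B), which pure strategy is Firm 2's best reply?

A

Compute Firm 2's expected payoff from each pure strategy against the given mix.
A: (4/7)·17 + (3/7)·7 = 89/7
B: (4/7)·2 + (3/7)·17 = 59/7
C: (4/7)·11 + (3/7)·6 = 62/7
Highest expected payoff is 89/7, from A.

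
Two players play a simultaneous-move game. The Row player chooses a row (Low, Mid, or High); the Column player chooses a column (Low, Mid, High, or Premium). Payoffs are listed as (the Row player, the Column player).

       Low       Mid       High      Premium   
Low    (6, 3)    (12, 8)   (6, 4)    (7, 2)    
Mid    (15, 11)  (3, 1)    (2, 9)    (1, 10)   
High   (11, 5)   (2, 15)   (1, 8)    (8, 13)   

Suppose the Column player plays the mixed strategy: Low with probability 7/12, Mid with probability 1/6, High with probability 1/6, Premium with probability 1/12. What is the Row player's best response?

Mid

The Row player's best reply maximizes expected payoff against the mix.
Low: (7/12)·6 + (1/6)·12 + (1/6)·6 + (1/12)·7 = 85/12
Mid: (7/12)·15 + (1/6)·3 + (1/6)·2 + (1/12)·1 = 29/3
High: (7/12)·11 + (1/6)·2 + (1/6)·1 + (1/12)·8 = 91/12
Highest expected payoff is 29/3, from Mid.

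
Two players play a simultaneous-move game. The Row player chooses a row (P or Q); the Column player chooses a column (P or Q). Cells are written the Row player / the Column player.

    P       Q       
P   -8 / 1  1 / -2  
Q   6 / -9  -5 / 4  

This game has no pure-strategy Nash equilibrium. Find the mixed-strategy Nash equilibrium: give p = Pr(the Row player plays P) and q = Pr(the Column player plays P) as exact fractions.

In a mixed NE each player is indifferent between their pure strategies, so the opponent's mix sets the indifference.
The Column player indifferent between P and Q: p·1 + (1−p)·(-9) = p·(-2) + (1−p)·4 ⟹ (-9) + 10p = 4 + (-6)p ⟹ p = 13/16.
The Row player indifferent between P and Q: q·(-8) + (1−q)·1 = q·6 + (1−q)·(-5) ⟹ 1 + (-9)q = (-5) + 11q ⟹ q = 3/10.

p = 13/16, q = 3/10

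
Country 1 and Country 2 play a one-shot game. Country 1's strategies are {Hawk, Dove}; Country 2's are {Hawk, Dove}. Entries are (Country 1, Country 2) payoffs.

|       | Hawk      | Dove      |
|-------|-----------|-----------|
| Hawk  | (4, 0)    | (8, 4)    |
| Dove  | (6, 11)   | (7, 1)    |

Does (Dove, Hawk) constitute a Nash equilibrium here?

Holding Country 2 at Hawk: Country 1 gets 6 from Dove, versus 4 from Hawk. No profitable deviation for Country 1.
Holding Country 1 at Dove: Country 2 gets 11 from Hawk, versus 1 from Dove. No profitable deviation for Country 2 either.

Yes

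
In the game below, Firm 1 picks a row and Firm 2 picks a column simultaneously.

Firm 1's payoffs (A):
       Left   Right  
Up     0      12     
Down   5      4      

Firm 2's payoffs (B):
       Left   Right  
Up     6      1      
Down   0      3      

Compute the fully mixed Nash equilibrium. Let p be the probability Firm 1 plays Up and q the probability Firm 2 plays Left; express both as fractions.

Each player's mixing probability is pinned down by making the *other* player indifferent.
Firm 2 indifferent between Left and Right: p·6 + (1−p)·0 = p·1 + (1−p)·3 ⟹ 0 + 6p = 3 + (-2)p ⟹ p = 3/8.
Firm 1 indifferent between Up and Down: q·0 + (1−q)·12 = q·5 + (1−q)·4 ⟹ 12 + (-12)q = 4 + 1q ⟹ q = 8/13.

p = 3/8, q = 8/13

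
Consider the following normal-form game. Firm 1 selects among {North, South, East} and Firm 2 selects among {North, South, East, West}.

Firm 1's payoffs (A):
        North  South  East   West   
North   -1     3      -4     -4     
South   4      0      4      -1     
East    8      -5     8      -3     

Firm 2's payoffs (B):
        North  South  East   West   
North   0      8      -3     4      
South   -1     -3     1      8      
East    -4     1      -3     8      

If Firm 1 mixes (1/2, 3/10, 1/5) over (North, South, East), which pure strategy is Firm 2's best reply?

Firm 2's best reply maximizes expected payoff against the mix.
North: (1/2)·0 + (3/10)·(-1) + (1/5)·(-4) = -11/10
South: (1/2)·8 + (3/10)·(-3) + (1/5)·1 = 33/10
East: (1/2)·(-3) + (3/10)·1 + (1/5)·(-3) = -9/5
West: (1/2)·4 + (3/10)·8 + (1/5)·8 = 6
Highest expected payoff is 6, from West.

West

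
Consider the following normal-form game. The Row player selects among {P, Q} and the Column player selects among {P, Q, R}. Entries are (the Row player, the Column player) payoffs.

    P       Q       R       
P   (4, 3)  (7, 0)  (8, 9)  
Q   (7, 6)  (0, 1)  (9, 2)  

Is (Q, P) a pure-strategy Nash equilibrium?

Holding the Column player at P: the Row player gets 7 from Q, versus 4 from P. No profitable deviation for the Row player.
Holding the Row player at Q: the Column player gets 6 from P, versus 1 from Q, 2 from R. No profitable deviation for the Column player either.

Yes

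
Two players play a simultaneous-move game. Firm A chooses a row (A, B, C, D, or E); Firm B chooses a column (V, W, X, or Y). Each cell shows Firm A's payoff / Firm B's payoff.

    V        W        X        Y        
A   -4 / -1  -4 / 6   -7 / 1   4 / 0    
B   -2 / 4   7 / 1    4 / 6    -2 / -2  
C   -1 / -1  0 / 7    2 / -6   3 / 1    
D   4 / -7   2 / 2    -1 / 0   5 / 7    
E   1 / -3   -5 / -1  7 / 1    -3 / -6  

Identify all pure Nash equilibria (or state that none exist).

A profile is a Nash equilibrium when each player is best-responding to the other.
Firm A's best responses — vs V: D (payoff 4); vs W: B (payoff 7); vs X: E (payoff 7); vs Y: D (payoff 5).
Firm B's best responses — vs A: W (payoff 6); vs B: X (payoff 6); vs C: W (payoff 7); vs D: Y (payoff 7); vs E: X (payoff 1).
Mutual best responses occur at (D, Y) and (E, X); at each, neither player gains by switching.

(D, Y) and (E, X)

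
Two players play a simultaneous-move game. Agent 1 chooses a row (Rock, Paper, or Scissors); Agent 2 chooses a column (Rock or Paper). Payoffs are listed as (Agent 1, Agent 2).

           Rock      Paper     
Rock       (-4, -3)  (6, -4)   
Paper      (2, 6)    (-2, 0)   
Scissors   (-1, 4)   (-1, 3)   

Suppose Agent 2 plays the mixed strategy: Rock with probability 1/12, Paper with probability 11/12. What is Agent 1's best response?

Agent 1's best reply maximizes expected payoff against the mix.
Rock: (1/12)·(-4) + (11/12)·6 = 31/6
Paper: (1/12)·2 + (11/12)·(-2) = -5/3
Scissors: (1/12)·(-1) + (11/12)·(-1) = -1
Highest expected payoff is 31/6, from Rock.

Rock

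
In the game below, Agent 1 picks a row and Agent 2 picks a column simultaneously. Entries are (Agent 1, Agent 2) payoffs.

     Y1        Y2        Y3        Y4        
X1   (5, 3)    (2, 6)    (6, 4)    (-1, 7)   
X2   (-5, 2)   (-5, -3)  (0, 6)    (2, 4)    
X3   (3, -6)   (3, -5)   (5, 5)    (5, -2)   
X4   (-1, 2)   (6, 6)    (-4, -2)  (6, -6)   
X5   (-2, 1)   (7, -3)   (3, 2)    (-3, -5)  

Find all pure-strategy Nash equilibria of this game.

A profile is a Nash equilibrium when each player is best-responding to the other.
Agent 1's best responses — vs Y1: X1 (payoff 5); vs Y2: X5 (payoff 7); vs Y3: X1 (payoff 6); vs Y4: X4 (payoff 6).
Agent 2's best responses — vs X1: Y4 (payoff 7); vs X2: Y3 (payoff 6); vs X3: Y3 (payoff 5); vs X4: Y2 (payoff 6); vs X5: Y3 (payoff 2).
No cell has both players best-responding. For instance, Agent 1's best reply to Y3 is X1, but against X1 Agent 2 prefers Y4 over Y3.

No pure-strategy Nash equilibrium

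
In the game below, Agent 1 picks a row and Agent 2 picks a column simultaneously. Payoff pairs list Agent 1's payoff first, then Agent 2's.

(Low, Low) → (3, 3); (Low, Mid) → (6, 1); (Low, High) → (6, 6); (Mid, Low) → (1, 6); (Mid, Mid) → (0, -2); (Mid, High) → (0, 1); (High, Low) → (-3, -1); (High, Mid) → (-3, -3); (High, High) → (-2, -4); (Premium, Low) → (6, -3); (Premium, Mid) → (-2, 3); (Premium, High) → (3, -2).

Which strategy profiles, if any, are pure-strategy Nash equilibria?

A profile is a Nash equilibrium when each player is best-responding to the other.
Agent 1's best responses — vs Low: Premium (payoff 6); vs Mid: Low (payoff 6); vs High: Low (payoff 6).
Agent 2's best responses — vs Low: High (payoff 6); vs Mid: Low (payoff 6); vs High: Low (payoff -1); vs Premium: Mid (payoff 3).
The only mutual best response is (Low, High); neither player gains by switching there.

(Low, High)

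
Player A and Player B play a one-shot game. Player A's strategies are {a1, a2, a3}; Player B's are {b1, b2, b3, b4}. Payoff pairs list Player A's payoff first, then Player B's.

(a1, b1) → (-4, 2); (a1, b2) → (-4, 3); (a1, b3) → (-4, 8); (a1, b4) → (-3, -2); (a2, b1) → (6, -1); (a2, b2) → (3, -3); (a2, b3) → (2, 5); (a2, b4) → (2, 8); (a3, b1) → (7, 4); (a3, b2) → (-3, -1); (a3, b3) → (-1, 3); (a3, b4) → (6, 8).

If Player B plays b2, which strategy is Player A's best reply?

a2

With Player B fixed at b2, Player A's payoffs are: a1 → -4, a2 → 3, a3 → -3.
The maximum is 3, achieved by a2.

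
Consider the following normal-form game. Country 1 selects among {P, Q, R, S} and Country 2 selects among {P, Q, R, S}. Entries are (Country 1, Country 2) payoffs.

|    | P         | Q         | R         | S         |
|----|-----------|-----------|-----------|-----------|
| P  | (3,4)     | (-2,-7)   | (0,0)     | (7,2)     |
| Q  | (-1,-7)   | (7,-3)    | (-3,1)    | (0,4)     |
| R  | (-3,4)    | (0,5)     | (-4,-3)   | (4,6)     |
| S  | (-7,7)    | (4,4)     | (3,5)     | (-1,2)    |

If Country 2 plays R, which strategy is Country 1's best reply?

S

With Country 2 fixed at R, Country 1's payoffs are: P → 0, Q → -3, R → -4, S → 3.
The maximum is 3, achieved by S.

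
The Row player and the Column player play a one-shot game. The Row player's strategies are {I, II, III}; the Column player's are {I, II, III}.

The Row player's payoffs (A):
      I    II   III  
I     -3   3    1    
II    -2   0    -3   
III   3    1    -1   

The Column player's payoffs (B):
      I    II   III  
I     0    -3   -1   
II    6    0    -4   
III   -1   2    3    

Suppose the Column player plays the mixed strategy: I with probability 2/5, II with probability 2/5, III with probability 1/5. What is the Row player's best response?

Compute the Row player's expected payoff from each pure strategy against the given mix.
I: (2/5)·(-3) + (2/5)·3 + (1/5)·1 = 1/5
II: (2/5)·(-2) + (2/5)·0 + (1/5)·(-3) = -7/5
III: (2/5)·3 + (2/5)·1 + (1/5)·(-1) = 7/5
Highest expected payoff is 7/5, from III.

III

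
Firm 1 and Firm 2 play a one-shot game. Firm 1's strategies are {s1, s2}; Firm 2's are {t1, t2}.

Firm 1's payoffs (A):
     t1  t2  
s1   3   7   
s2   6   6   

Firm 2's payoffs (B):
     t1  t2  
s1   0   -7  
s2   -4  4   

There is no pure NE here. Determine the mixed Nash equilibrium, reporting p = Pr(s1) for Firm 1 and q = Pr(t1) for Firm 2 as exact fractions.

In a mixed NE each player is indifferent between their pure strategies, so the opponent's mix sets the indifference.
Firm 2 indifferent between t1 and t2: p·0 + (1−p)·(-4) = p·(-7) + (1−p)·4 ⟹ (-4) + 4p = 4 + (-11)p ⟹ p = 8/15.
Firm 1 indifferent between s1 and s2: q·3 + (1−q)·7 = q·6 + (1−q)·6 ⟹ 7 + (-4)q = 6 + 0q ⟹ q = 1/4.

p = 8/15, q = 1/4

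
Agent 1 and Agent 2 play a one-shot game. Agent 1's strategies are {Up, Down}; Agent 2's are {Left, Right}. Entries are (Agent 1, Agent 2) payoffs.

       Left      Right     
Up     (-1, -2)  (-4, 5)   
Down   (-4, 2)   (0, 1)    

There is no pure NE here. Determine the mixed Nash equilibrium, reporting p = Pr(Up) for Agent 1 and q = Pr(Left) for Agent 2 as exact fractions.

Each player's mixing probability is pinned down by making the *other* player indifferent.
Agent 2 indifferent between Left and Right: p·(-2) + (1−p)·2 = p·5 + (1−p)·1 ⟹ 2 + (-4)p = 1 + 4p ⟹ p = 1/8.
Agent 1 indifferent between Up and Down: q·(-1) + (1−q)·(-4) = q·(-4) + (1−q)·0 ⟹ (-4) + 3q = 0 + (-4)q ⟹ q = 4/7.

p = 1/8, q = 4/7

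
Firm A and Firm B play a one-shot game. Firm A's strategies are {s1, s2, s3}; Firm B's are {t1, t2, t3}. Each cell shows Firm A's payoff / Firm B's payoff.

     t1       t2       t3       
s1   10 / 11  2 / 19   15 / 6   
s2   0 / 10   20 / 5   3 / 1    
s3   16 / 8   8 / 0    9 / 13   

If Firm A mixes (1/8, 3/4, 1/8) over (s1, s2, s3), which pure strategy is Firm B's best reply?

t1

Compute Firm B's expected payoff from each pure strategy against the given mix.
t1: (1/8)·11 + (3/4)·10 + (1/8)·8 = 79/8
t2: (1/8)·19 + (3/4)·5 + (1/8)·0 = 49/8
t3: (1/8)·6 + (3/4)·1 + (1/8)·13 = 25/8
Highest expected payoff is 79/8, from t1.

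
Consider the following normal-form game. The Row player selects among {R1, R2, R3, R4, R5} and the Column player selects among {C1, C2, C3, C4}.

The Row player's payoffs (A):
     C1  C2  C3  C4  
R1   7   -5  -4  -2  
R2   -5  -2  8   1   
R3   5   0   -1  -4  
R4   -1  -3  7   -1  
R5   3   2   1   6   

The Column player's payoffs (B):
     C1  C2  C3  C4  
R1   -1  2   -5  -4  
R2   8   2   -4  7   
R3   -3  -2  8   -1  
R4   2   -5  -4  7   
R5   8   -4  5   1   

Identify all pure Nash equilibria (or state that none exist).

No pure-strategy Nash equilibrium

Check mutual best responses: a cell is a NE iff neither player can gain by unilaterally deviating.
The Row player's best responses — vs C1: R1 (payoff 7); vs C2: R5 (payoff 2); vs C3: R2 (payoff 8); vs C4: R5 (payoff 6).
The Column player's best responses — vs R1: C2 (payoff 2); vs R2: C1 (payoff 8); vs R3: C3 (payoff 8); vs R4: C4 (payoff 7); vs R5: C1 (payoff 8).
No cell has both players best-responding. For instance, the Row player's best reply to C2 is R5, but against R5 the Column player prefers C1 over C2.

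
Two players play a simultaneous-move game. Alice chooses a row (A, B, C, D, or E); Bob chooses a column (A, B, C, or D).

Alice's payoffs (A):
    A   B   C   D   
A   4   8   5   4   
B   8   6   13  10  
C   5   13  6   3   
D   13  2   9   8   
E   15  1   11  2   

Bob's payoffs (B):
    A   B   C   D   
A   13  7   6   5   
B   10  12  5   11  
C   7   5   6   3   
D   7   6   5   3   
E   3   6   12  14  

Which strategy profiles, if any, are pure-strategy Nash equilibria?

Find each player's best response to every opponent strategy; NE are the intersections.
Alice's best responses — vs A: E (payoff 15); vs B: C (payoff 13); vs C: B (payoff 13); vs D: B (payoff 10).
Bob's best responses — vs A: A (payoff 13); vs B: B (payoff 12); vs C: A (payoff 7); vs D: A (payoff 7); vs E: D (payoff 14).
No cell has both players best-responding. For instance, Alice's best reply to D is B, but against B Bob prefers B over D.

None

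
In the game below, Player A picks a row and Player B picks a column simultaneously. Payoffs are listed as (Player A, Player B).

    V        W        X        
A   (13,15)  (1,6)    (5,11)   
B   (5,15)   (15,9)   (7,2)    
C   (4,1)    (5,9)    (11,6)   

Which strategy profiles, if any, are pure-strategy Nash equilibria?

(A, V)

A profile is a Nash equilibrium when each player is best-responding to the other.
Player A's best responses — vs V: A (payoff 13); vs W: B (payoff 15); vs X: C (payoff 11).
Player B's best responses — vs A: V (payoff 15); vs B: V (payoff 15); vs C: W (payoff 9).
The only mutual best response is (A, V); neither player gains by switching there.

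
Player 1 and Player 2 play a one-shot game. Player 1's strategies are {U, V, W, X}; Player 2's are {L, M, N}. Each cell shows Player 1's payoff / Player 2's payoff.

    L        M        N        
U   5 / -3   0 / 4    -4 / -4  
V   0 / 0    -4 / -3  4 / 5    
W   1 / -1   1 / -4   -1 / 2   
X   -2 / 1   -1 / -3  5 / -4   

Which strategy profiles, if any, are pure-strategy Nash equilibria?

There is no pure-strategy Nash equilibrium

Find each player's best response to every opponent strategy; NE are the intersections.
Player 1's best responses — vs L: U (payoff 5); vs M: W (payoff 1); vs N: X (payoff 5).
Player 2's best responses — vs U: M (payoff 4); vs V: N (payoff 5); vs W: N (payoff 2); vs X: L (payoff 1).
No cell has both players best-responding. For instance, Player 1's best reply to L is U, but against U Player 2 prefers M over L.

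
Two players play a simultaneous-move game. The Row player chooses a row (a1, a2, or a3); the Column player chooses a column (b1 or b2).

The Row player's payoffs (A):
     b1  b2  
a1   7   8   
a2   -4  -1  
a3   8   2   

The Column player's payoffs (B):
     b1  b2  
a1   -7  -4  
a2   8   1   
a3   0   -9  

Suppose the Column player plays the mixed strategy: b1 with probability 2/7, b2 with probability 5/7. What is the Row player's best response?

Compute the Row player's expected payoff from each pure strategy against the given mix.
a1: (2/7)·7 + (5/7)·8 = 54/7
a2: (2/7)·(-4) + (5/7)·(-1) = -13/7
a3: (2/7)·8 + (5/7)·2 = 26/7
Highest expected payoff is 54/7, from a1.

a1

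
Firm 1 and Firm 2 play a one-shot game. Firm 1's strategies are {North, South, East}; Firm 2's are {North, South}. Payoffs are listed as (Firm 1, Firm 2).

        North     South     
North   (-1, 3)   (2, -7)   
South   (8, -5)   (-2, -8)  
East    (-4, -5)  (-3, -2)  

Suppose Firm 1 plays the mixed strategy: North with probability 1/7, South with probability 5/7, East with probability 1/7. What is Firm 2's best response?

North

Compute Firm 2's expected payoff from each pure strategy against the given mix.
North: (1/7)·3 + (5/7)·(-5) + (1/7)·(-5) = -27/7
South: (1/7)·(-7) + (5/7)·(-8) + (1/7)·(-2) = -7
Highest expected payoff is -27/7, from North.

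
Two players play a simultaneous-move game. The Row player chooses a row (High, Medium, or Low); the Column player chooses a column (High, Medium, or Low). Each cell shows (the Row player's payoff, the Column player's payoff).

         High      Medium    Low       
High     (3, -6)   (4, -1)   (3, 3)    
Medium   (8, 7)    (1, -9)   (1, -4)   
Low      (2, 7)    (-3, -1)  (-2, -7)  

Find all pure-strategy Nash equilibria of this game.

Find each player's best response to every opponent strategy; NE are the intersections.
The Row player's best responses — vs High: Medium (payoff 8); vs Medium: High (payoff 4); vs Low: High (payoff 3).
The Column player's best responses — vs High: Low (payoff 3); vs Medium: High (payoff 7); vs Low: High (payoff 7).
Mutual best responses occur at (High, Low) and (Medium, High); at each, neither player gains by switching.

(High, Low) and (Medium, High)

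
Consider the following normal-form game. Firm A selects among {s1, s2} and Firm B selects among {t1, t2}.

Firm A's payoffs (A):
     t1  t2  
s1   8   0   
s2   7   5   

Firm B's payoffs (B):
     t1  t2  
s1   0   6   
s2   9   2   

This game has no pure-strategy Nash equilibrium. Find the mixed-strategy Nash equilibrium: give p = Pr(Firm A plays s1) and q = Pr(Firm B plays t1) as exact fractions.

p = 7/13, q = 5/6

Each player's mixing probability is pinned down by making the *other* player indifferent.
Firm B indifferent between t1 and t2: p·0 + (1−p)·9 = p·6 + (1−p)·2 ⟹ 9 + (-9)p = 2 + 4p ⟹ p = 7/13.
Firm A indifferent between s1 and s2: q·8 + (1−q)·0 = q·7 + (1−q)·5 ⟹ 0 + 8q = 5 + 2q ⟹ q = 5/6.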